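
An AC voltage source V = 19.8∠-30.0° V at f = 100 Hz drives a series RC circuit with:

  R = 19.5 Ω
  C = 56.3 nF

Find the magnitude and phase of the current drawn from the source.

Step 1 — Angular frequency: ω = 2π·f = 2π·100 = 628.3 rad/s.
Step 2 — Component impedances:
  R: Z = R = 19.5 Ω
  C: Z = 1/(jωC) = -j/(ω·C) = 0 - j2.827e+04 Ω
Step 3 — Series combination: Z_total = R + C = 19.5 - j2.827e+04 Ω = 2.827e+04∠-90.0° Ω.
Step 4 — Source phasor: V = 19.8∠-30.0° V = 17.15 - j9.9 V.
Step 5 — Ohm's law: I = V / Z_total = (17.15 - j9.9) / (19.5 - j2.827e+04) = 0.0003506 + j0.0006063 A.
Step 6 — Convert to polar: |I| = 0.0007004 A, ∠I = 60.0°.

I = 0.0007004∠60.0° A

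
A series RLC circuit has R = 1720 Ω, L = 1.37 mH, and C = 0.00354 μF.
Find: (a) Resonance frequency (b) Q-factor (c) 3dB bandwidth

Step 1 — Resonance: ω₀ = 1/√(LC) = 1/√(0.00137·3.54e-09) = 4.541e+05 rad/s.
Step 2 — f₀ = ω₀/(2π) = 7.227e+04 Hz.
Step 3 — Series Q: Q = ω₀L/R = 4.541e+05·0.00137/1720 = 0.3617.
Step 4 — Bandwidth: Δω = ω₀/Q = 1.255e+06 rad/s; BW = Δω/(2π) = 1.998e+05 Hz.

(a) f₀ = 7.227e+04 Hz  (b) Q = 0.3617  (c) BW = 1.998e+05 Hz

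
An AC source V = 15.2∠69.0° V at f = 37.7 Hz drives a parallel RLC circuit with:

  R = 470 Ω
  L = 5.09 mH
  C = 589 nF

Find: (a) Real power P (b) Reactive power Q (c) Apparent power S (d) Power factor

Step 1 — Angular frequency: ω = 2π·f = 2π·37.7 = 236.9 rad/s.
Step 2 — Component impedances:
  R: Z = R = 470 Ω
  L: Z = jωL = j·236.9·0.00509 = 0 + j1.206 Ω
  C: Z = 1/(jωC) = -j/(ω·C) = 0 - j7167 Ω
Step 3 — Parallel combination: 1/Z_total = 1/R + 1/L + 1/C; Z_total = 0.003094 + j1.206 Ω = 1.206∠89.9° Ω.
Step 4 — Source phasor: V = 15.2∠69.0° V = 5.447 + j14.19 V.
Step 5 — Current: I = V / Z = 11.78 - j4.487 A = 12.6∠-20.9° A.
Step 6 — Complex power: S = V·I* = 0.4916 + j191.6 VA.
Step 7 — Real power: P = Re(S) = 0.4916 W.
Step 8 — Reactive power: Q = Im(S) = 191.6 VAR.
Step 9 — Apparent power: |S| = 191.6 VA.
Step 10 — Power factor: PF = P/|S| = 0.002566 (lagging).

(a) P = 0.4916 W  (b) Q = 191.6 VAR  (c) S = 191.6 VA  (d) PF = 0.002566 (lagging)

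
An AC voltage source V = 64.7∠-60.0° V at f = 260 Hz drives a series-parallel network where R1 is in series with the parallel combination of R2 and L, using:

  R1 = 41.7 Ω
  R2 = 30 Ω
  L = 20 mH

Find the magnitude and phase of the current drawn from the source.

Step 1 — Angular frequency: ω = 2π·f = 2π·260 = 1634 rad/s.
Step 2 — Component impedances:
  R1: Z = R = 41.7 Ω
  R2: Z = R = 30 Ω
  L: Z = jωL = j·1634·0.02 = 0 + j32.67 Ω
Step 3 — Parallel branch: R2 || L = 1/(1/R2 + 1/L) = 16.28 + j14.95 Ω.
Step 4 — Series with R1: Z_total = R1 + (R2 || L) = 57.98 + j14.95 Ω = 59.87∠14.5° Ω.
Step 5 — Source phasor: V = 64.7∠-60.0° V = 32.35 - j56.03 V.
Step 6 — Ohm's law: I = V / Z_total = (32.35 - j56.03) / (57.98 + j14.95) = 0.2896 - j1.041 A.
Step 7 — Convert to polar: |I| = 1.081 A, ∠I = -74.5°.

I = 1.081∠-74.5° A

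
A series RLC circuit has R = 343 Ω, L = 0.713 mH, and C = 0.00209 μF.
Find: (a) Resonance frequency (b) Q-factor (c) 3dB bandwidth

Step 1 — Resonance: ω₀ = 1/√(LC) = 1/√(0.000713·2.09e-09) = 8.192e+05 rad/s.
Step 2 — f₀ = ω₀/(2π) = 1.304e+05 Hz.
Step 3 — Series Q: Q = ω₀L/R = 8.192e+05·0.000713/343 = 1.703.
Step 4 — Bandwidth: Δω = ω₀/Q = 4.811e+05 rad/s; BW = Δω/(2π) = 7.656e+04 Hz.

(a) f₀ = 1.304e+05 Hz  (b) Q = 1.703  (c) BW = 7.656e+04 Hz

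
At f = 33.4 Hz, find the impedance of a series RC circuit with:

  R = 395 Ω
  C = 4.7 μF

Step 1 — Angular frequency: ω = 2π·f = 2π·33.4 = 209.9 rad/s.
Step 2 — Component impedances:
  R: Z = R = 395 Ω
  C: Z = 1/(jωC) = -j/(ω·C) = 0 - j1014 Ω
Step 3 — Series combination: Z_total = R + C = 395 - j1014 Ω = 1088∠-68.7° Ω.

Z = 395 - j1014 Ω = 1088∠-68.7° Ω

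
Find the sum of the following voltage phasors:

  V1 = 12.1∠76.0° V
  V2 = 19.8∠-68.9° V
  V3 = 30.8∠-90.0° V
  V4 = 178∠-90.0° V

Step 1 — Convert each phasor to rectangular form:
  V1 = 12.1·(cos(76.0°) + j·sin(76.0°)) = 2.927 + j11.74 V
  V2 = 19.8·(cos(-68.9°) + j·sin(-68.9°)) = 7.128 - j18.47 V
  V3 = 30.8·(cos(-90.0°) + j·sin(-90.0°)) = 0 - j30.8 V
  V4 = 178·(cos(-90.0°) + j·sin(-90.0°)) = 0 - j178 V
Step 2 — Sum components: V_total = 10.06 - j215.5 V.
Step 3 — Convert to polar: |V_total| = 215.8 V, ∠V_total = -87.3°.

V_total = 215.8∠-87.3° V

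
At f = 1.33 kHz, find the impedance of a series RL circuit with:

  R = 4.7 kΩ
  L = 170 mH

Step 1 — Angular frequency: ω = 2π·f = 2π·1330 = 8357 rad/s.
Step 2 — Component impedances:
  R: Z = R = 4700 Ω
  L: Z = jωL = j·8357·0.17 = 0 + j1421 Ω
Step 3 — Series combination: Z_total = R + L = 4700 + j1421 Ω = 4910∠16.8° Ω.

Z = 4700 + j1421 Ω = 4910∠16.8° Ω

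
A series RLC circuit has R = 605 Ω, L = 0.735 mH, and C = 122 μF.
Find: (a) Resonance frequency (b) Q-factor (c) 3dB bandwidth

Step 1 — Resonance condition Im(Z)=0 gives ω₀ = 1/√(LC).
Step 2 — ω₀ = 1/√(0.000735·0.000122) = 3339 rad/s.
Step 3 — f₀ = ω₀/(2π) = 531.5 Hz.
Step 4 — Series Q: Q = ω₀L/R = 3339·0.000735/605 = 0.004057.
Step 5 — 3dB bandwidth: Δω = ω₀/Q = 8.231e+05 rad/s; BW = Δω/(2π) = 1.31e+05 Hz.

(a) f₀ = 531.5 Hz  (b) Q = 0.004057  (c) BW = 1.31e+05 Hz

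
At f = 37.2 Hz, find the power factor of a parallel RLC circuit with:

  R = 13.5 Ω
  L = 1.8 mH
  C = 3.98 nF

Step 1 — Angular frequency: ω = 2π·f = 2π·37.2 = 233.7 rad/s.
Step 2 — Component impedances:
  R: Z = R = 13.5 Ω
  L: Z = jωL = j·233.7·0.0018 = 0 + j0.4207 Ω
  C: Z = 1/(jωC) = -j/(ω·C) = 0 - j1.075e+06 Ω
Step 3 — Parallel combination: 1/Z_total = 1/R + 1/L + 1/C; Z_total = 0.0131 + j0.4203 Ω = 0.4205∠88.2° Ω.
Step 4 — Power factor: PF = cos(φ) = Re(Z)/|Z| = 0.0131/0.4205 = 0.03115.
Step 5 — Type: Im(Z) = 0.4203 ⇒ lagging (phase φ = 88.2°).

PF = 0.03115 (lagging, φ = 88.2°)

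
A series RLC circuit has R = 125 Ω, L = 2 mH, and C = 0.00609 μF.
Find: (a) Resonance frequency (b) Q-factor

Step 1 — Resonance condition Im(Z)=0 gives ω₀ = 1/√(LC).
Step 2 — ω₀ = 1/√(0.002·6.09e-09) = 2.865e+05 rad/s.
Step 3 — f₀ = ω₀/(2π) = 4.56e+04 Hz.
Step 4 — Series Q: Q = ω₀L/R = 2.865e+05·0.002/125 = 4.585.

(a) f₀ = 4.56e+04 Hz  (b) Q = 4.585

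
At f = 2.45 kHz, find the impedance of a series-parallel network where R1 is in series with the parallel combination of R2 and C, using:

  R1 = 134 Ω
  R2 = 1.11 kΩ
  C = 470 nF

Step 1 — Angular frequency: ω = 2π·f = 2π·2450 = 1.539e+04 rad/s.
Step 2 — Component impedances:
  R1: Z = R = 134 Ω
  R2: Z = R = 1110 Ω
  C: Z = 1/(jωC) = -j/(ω·C) = 0 - j138.2 Ω
Step 3 — Parallel branch: R2 || C = 1/(1/R2 + 1/C) = 16.95 - j136.1 Ω.
Step 4 — Series with R1: Z_total = R1 + (R2 || C) = 150.9 - j136.1 Ω = 203.2∠-42.0° Ω.

Z = 150.9 - j136.1 Ω = 203.2∠-42.0° Ω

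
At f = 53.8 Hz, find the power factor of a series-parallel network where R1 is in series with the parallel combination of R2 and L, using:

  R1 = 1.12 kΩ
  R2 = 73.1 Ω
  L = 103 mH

Step 1 — Angular frequency: ω = 2π·f = 2π·53.8 = 338 rad/s.
Step 2 — Component impedances:
  R1: Z = R = 1120 Ω
  R2: Z = R = 73.1 Ω
  L: Z = jωL = j·338·0.103 = 0 + j34.82 Ω
Step 3 — Parallel branch: R2 || L = 1/(1/R2 + 1/L) = 13.52 + j28.38 Ω.
Step 4 — Series with R1: Z_total = R1 + (R2 || L) = 1134 + j28.38 Ω = 1134∠1.4° Ω.
Step 5 — Power factor: PF = cos(φ) = Re(Z)/|Z| = 1133.52/1133.87 = 0.9997.
Step 6 — Type: Im(Z) = 28.38 ⇒ lagging (phase φ = 1.4°).

PF = 0.9997 (lagging, φ = 1.4°)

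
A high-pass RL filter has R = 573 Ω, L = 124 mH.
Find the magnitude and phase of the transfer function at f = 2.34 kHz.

Step 1 — Angular frequency: ω = 2π·2340 = 1.47e+04 rad/s.
Step 2 — Transfer function: H(jω) = jωL/(R + jωL).
Step 3 — Numerator jωL = j·1823; denominator R + jωL = 573 + j1823.
Step 4 — H = 0.9101 + j0.286.
Step 5 — Magnitude: |H| = 0.954 (-0.4 dB); phase: φ = 17.4°.

|H| = 0.954 (-0.4 dB), φ = 17.4°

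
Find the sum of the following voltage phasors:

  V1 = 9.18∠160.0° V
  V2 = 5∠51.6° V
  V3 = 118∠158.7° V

Step 1 — Convert each phasor to rectangular form:
  V1 = 9.18·(cos(160.0°) + j·sin(160.0°)) = -8.626 + j3.14 V
  V2 = 5·(cos(51.6°) + j·sin(51.6°)) = 3.106 + j3.918 V
  V3 = 118·(cos(158.7°) + j·sin(158.7°)) = -109.9 + j42.86 V
Step 2 — Sum components: V_total = -115.5 + j49.92 V.
Step 3 — Convert to polar: |V_total| = 125.8 V, ∠V_total = 156.6°.

V_total = 125.8∠156.6° V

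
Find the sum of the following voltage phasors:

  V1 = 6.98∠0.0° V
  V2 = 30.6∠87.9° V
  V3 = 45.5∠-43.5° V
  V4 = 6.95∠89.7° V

Step 1 — Convert each phasor to rectangular form:
  V1 = 6.98·(cos(0.0°) + j·sin(0.0°)) = 6.98 V
  V2 = 30.6·(cos(87.9°) + j·sin(87.9°)) = 1.121 + j30.58 V
  V3 = 45.5·(cos(-43.5°) + j·sin(-43.5°)) = 33 - j31.32 V
  V4 = 6.95·(cos(89.7°) + j·sin(89.7°)) = 0.03639 + j6.95 V
Step 2 — Sum components: V_total = 41.14 + j6.209 V.
Step 3 — Convert to polar: |V_total| = 41.61 V, ∠V_total = 8.6°.

V_total = 41.61∠8.6° V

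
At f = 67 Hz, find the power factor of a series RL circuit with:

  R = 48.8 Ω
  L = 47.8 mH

Step 1 — Angular frequency: ω = 2π·f = 2π·67 = 421 rad/s.
Step 2 — Component impedances:
  R: Z = R = 48.8 Ω
  L: Z = jωL = j·421·0.0478 = 0 + j20.12 Ω
Step 3 — Series combination: Z_total = R + L = 48.8 + j20.12 Ω = 52.79∠22.4° Ω.
Step 4 — Power factor: PF = cos(φ) = Re(Z)/|Z| = 48.8/52.786 = 0.9245.
Step 5 — Type: Im(Z) = 20.12 ⇒ lagging (phase φ = 22.4°).

PF = 0.9245 (lagging, φ = 22.4°)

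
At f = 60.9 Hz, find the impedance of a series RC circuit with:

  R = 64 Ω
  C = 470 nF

Step 1 — Angular frequency: ω = 2π·f = 2π·60.9 = 382.6 rad/s.
Step 2 — Component impedances:
  R: Z = R = 64 Ω
  C: Z = 1/(jωC) = -j/(ω·C) = 0 - j5560 Ω
Step 3 — Series combination: Z_total = R + C = 64 - j5560 Ω = 5561∠-89.3° Ω.

Z = 64 - j5560 Ω = 5561∠-89.3° Ω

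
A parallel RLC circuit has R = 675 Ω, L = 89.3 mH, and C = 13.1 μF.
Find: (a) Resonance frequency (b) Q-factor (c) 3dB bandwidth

Step 1 — Resonance: ω₀ = 1/√(LC) = 1/√(0.0893·1.31e-05) = 924.6 rad/s.
Step 2 — f₀ = ω₀/(2π) = 147.1 Hz.
Step 3 — Parallel Q: Q = R/(ω₀L) = 675/(924.6·0.0893) = 8.175.
Step 4 — Bandwidth: Δω = ω₀/Q = 113.1 rad/s; BW = Δω/(2π) = 18 Hz.

(a) f₀ = 147.1 Hz  (b) Q = 8.175  (c) BW = 18 Hz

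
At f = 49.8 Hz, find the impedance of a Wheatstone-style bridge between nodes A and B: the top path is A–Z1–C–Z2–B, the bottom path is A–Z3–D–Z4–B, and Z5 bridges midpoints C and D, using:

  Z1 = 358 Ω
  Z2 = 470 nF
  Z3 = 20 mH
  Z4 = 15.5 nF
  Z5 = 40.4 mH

Step 1 — Angular frequency: ω = 2π·f = 2π·49.8 = 312.9 rad/s.
Step 2 — Component impedances:
  Z1: Z = R = 358 Ω
  Z2: Z = 1/(jωC) = -j/(ω·C) = 0 - j6800 Ω
  Z3: Z = jωL = j·312.9·0.02 = 0 + j6.258 Ω
  Z4: Z = 1/(jωC) = -j/(ω·C) = 0 - j2.062e+05 Ω
  Z5: Z = jωL = j·312.9·0.0404 = 0 + j12.64 Ω
Step 3 — Bridge requires nodal analysis (the Z5 bridge couples midpoints C and D, so the two paths cannot be reduced to a simple series/parallel combination). Setting node B to ground and injecting 1 A at node A, the 3-node admittance system at A, C, D solves to V_A = Z_AB = 0.953 - j6565 Ω = 6565∠-90.0° Ω.

Z = 0.953 - j6565 Ω = 6565∠-90.0° Ω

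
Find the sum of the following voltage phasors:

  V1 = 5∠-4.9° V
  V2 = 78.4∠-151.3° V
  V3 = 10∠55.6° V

Step 1 — Convert each phasor to rectangular form:
  V1 = 5·(cos(-4.9°) + j·sin(-4.9°)) = 4.982 - j0.4271 V
  V2 = 78.4·(cos(-151.3°) + j·sin(-151.3°)) = -68.77 - j37.65 V
  V3 = 10·(cos(55.6°) + j·sin(55.6°)) = 5.65 + j8.251 V
Step 2 — Sum components: V_total = -58.14 - j29.83 V.
Step 3 — Convert to polar: |V_total| = 65.34 V, ∠V_total = -152.8°.

V_total = 65.34∠-152.8° V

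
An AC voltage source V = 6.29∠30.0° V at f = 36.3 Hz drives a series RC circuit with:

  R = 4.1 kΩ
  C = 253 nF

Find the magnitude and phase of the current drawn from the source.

Step 1 — Angular frequency: ω = 2π·f = 2π·36.3 = 228.1 rad/s.
Step 2 — Component impedances:
  R: Z = R = 4100 Ω
  C: Z = 1/(jωC) = -j/(ω·C) = 0 - j1.733e+04 Ω
Step 3 — Series combination: Z_total = R + C = 4100 - j1.733e+04 Ω = 1.781e+04∠-76.7° Ω.
Step 4 — Source phasor: V = 6.29∠30.0° V = 5.447 + j3.145 V.
Step 5 — Ohm's law: I = V / Z_total = (5.447 + j3.145) / (4100 - j1.733e+04) = -0.0001014 + j0.0003383 A.
Step 6 — Convert to polar: |I| = 0.0003532 A, ∠I = 106.7°.

I = 0.0003532∠106.7° A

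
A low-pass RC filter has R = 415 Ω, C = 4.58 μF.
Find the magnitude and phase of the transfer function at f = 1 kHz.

Step 1 — Angular frequency: ω = 2π·1000 = 6283 rad/s.
Step 2 — Transfer function: H(jω) = 1/(1 + jωRC).
Step 3 — Denominator: 1 + jωRC = 1 + j·6283·415·4.58e-06 = 1 + j11.94.
Step 4 — H = 0.006963 - j0.08315.
Step 5 — Magnitude: |H| = 0.08344 (-21.6 dB); phase: φ = -85.2°.

|H| = 0.08344 (-21.6 dB), φ = -85.2°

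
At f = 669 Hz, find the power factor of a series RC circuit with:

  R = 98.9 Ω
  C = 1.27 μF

Step 1 — Angular frequency: ω = 2π·f = 2π·669 = 4203 rad/s.
Step 2 — Component impedances:
  R: Z = R = 98.9 Ω
  C: Z = 1/(jωC) = -j/(ω·C) = 0 - j187.3 Ω
Step 3 — Series combination: Z_total = R + C = 98.9 - j187.3 Ω = 211.8∠-62.2° Ω.
Step 4 — Power factor: PF = cos(φ) = Re(Z)/|Z| = 98.9/211.8 = 0.4669.
Step 5 — Type: Im(Z) = -187.3 ⇒ leading (phase φ = -62.2°).

PF = 0.4669 (leading, φ = -62.2°)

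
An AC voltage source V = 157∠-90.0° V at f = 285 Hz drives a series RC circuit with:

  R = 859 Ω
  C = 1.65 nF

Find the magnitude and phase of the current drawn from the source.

Step 1 — Angular frequency: ω = 2π·f = 2π·285 = 1791 rad/s.
Step 2 — Component impedances:
  R: Z = R = 859 Ω
  C: Z = 1/(jωC) = -j/(ω·C) = 0 - j3.384e+05 Ω
Step 3 — Series combination: Z_total = R + C = 859 - j3.384e+05 Ω = 3.384e+05∠-89.9° Ω.
Step 4 — Source phasor: V = 157∠-90.0° V = 0 - j157 V.
Step 5 — Ohm's law: I = V / Z_total = (0 - j157) / (859 - j3.384e+05) = 0.0004639 - j1.177e-06 A.
Step 6 — Convert to polar: |I| = 0.0004639 A, ∠I = -0.1°.

I = 0.0004639∠-0.1° A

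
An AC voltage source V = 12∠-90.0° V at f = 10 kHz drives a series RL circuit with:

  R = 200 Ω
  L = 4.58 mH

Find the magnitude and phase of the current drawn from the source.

Step 1 — Angular frequency: ω = 2π·f = 2π·1e+04 = 6.283e+04 rad/s.
Step 2 — Component impedances:
  R: Z = R = 200 Ω
  L: Z = jωL = j·6.283e+04·0.00458 = 0 + j287.8 Ω
Step 3 — Series combination: Z_total = R + L = 200 + j287.8 Ω = 350.4∠55.2° Ω.
Step 4 — Source phasor: V = 12∠-90.0° V = 0 - j12 V.
Step 5 — Ohm's law: I = V / Z_total = (0 - j12) / (200 + j287.8) = -0.02812 - j0.01954 A.
Step 6 — Convert to polar: |I| = 0.03424 A, ∠I = -145.2°.

I = 0.03424∠-145.2° A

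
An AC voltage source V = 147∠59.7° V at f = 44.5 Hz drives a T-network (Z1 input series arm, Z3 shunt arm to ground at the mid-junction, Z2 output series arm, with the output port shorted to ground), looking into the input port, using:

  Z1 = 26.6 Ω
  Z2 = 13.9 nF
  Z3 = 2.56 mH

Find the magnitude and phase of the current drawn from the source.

Step 1 — Angular frequency: ω = 2π·f = 2π·44.5 = 279.6 rad/s.
Step 2 — Component impedances:
  Z1: Z = R = 26.6 Ω
  Z2: Z = 1/(jωC) = -j/(ω·C) = 0 - j2.573e+05 Ω
  Z3: Z = jωL = j·279.6·0.00256 = 0 + j0.7158 Ω
Step 3 — With the output port shorted to ground, the output series arm Z2 runs from the junction to ground; the shunt arm Z3 also runs from the junction to ground. They appear in parallel: Z3 || Z2 = 0 + j0.7158 Ω.
Step 4 — Series with input arm Z1: Z_in = Z1 + (Z3 || Z2) = 26.6 + j0.7158 Ω = 26.61∠1.5° Ω.
Step 5 — Source phasor: V = 147∠59.7° V = 74.17 + j126.9 V.
Step 6 — Ohm's law: I = V / Z_total = (74.17 + j126.9) / (26.6 + j0.7158) = 2.914 + j4.693 A.
Step 7 — Convert to polar: |I| = 5.524 A, ∠I = 58.2°.

I = 5.524∠58.2° A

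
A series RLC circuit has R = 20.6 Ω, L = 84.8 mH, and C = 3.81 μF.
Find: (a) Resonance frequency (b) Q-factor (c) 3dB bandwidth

Step 1 — Resonance condition Im(Z)=0 gives ω₀ = 1/√(LC).
Step 2 — ω₀ = 1/√(0.0848·3.81e-06) = 1759 rad/s.
Step 3 — f₀ = ω₀/(2π) = 280 Hz.
Step 4 — Series Q: Q = ω₀L/R = 1759·0.0848/20.6 = 7.242.
Step 5 — 3dB bandwidth: Δω = ω₀/Q = 242.9 rad/s; BW = Δω/(2π) = 38.66 Hz.

(a) f₀ = 280 Hz  (b) Q = 7.242  (c) BW = 38.66 Hz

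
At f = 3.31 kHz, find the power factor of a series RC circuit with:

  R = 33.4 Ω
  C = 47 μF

Step 1 — Angular frequency: ω = 2π·f = 2π·3310 = 2.08e+04 rad/s.
Step 2 — Component impedances:
  R: Z = R = 33.4 Ω
  C: Z = 1/(jωC) = -j/(ω·C) = 0 - j1.023 Ω
Step 3 — Series combination: Z_total = R + C = 33.4 - j1.023 Ω = 33.42∠-1.8° Ω.
Step 4 — Power factor: PF = cos(φ) = Re(Z)/|Z| = 33.4/33.416 = 0.9995.
Step 5 — Type: Im(Z) = -1.023 ⇒ leading (phase φ = -1.8°).

PF = 0.9995 (leading, φ = -1.8°)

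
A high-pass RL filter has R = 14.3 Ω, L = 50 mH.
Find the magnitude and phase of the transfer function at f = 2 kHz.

Step 1 — Angular frequency: ω = 2π·2000 = 1.257e+04 rad/s.
Step 2 — Transfer function: H(jω) = jωL/(R + jωL).
Step 3 — Numerator jωL = j·628.3; denominator R + jωL = 14.3 + j628.3.
Step 4 — H = 0.9995 + j0.02275.
Step 5 — Magnitude: |H| = 0.9997 (-0.0 dB); phase: φ = 1.3°.

|H| = 0.9997 (-0.0 dB), φ = 1.3°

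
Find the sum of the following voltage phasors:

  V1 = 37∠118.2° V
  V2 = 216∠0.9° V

Step 1 — Convert each phasor to rectangular form:
  V1 = 37·(cos(118.2°) + j·sin(118.2°)) = -17.48 + j32.61 V
  V2 = 216·(cos(0.9°) + j·sin(0.9°)) = 216 + j3.393 V
Step 2 — Sum components: V_total = 198.5 + j36 V.
Step 3 — Convert to polar: |V_total| = 201.7 V, ∠V_total = 10.3°.

V_total = 201.7∠10.3° V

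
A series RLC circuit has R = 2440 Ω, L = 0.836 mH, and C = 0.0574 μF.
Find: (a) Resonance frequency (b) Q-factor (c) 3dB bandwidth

Step 1 — Resonance: ω₀ = 1/√(LC) = 1/√(0.000836·5.74e-08) = 1.444e+05 rad/s.
Step 2 — f₀ = ω₀/(2π) = 2.298e+04 Hz.
Step 3 — Series Q: Q = ω₀L/R = 1.444e+05·0.000836/2440 = 0.04946.
Step 4 — Bandwidth: Δω = ω₀/Q = 2.919e+06 rad/s; BW = Δω/(2π) = 4.645e+05 Hz.

(a) f₀ = 2.298e+04 Hz  (b) Q = 0.04946  (c) BW = 4.645e+05 Hz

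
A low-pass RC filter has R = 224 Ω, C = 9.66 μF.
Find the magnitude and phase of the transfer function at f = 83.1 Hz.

Step 1 — Angular frequency: ω = 2π·83.1 = 522.1 rad/s.
Step 2 — Transfer function: H(jω) = 1/(1 + jωRC).
Step 3 — Denominator: 1 + jωRC = 1 + j·522.1·224·9.66e-06 = 1 + j1.13.
Step 4 — H = 0.4393 - j0.4963.
Step 5 — Magnitude: |H| = 0.6628 (-3.6 dB); phase: φ = -48.5°.

|H| = 0.6628 (-3.6 dB), φ = -48.5°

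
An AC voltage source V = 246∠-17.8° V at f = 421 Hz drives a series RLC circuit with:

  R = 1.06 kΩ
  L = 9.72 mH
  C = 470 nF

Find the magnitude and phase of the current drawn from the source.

Step 1 — Angular frequency: ω = 2π·f = 2π·421 = 2645 rad/s.
Step 2 — Component impedances:
  R: Z = R = 1060 Ω
  L: Z = jωL = j·2645·0.00972 = 0 + j25.71 Ω
  C: Z = 1/(jωC) = -j/(ω·C) = 0 - j804.3 Ω
Step 3 — Series combination: Z_total = R + L + C = 1060 - j778.6 Ω = 1315∠-36.3° Ω.
Step 4 — Source phasor: V = 246∠-17.8° V = 234.2 - j75.2 V.
Step 5 — Ohm's law: I = V / Z_total = (234.2 - j75.2) / (1060 - j778.6) = 0.1774 + j0.05935 A.
Step 6 — Convert to polar: |I| = 0.187 A, ∠I = 18.5°.

I = 0.187∠18.5° A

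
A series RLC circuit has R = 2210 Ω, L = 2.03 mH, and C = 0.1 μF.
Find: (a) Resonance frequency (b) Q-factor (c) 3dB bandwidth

Step 1 — Resonance condition Im(Z)=0 gives ω₀ = 1/√(LC).
Step 2 — ω₀ = 1/√(0.00203·1e-07) = 7.019e+04 rad/s.
Step 3 — f₀ = ω₀/(2π) = 1.117e+04 Hz.
Step 4 — Series Q: Q = ω₀L/R = 7.019e+04·0.00203/2210 = 0.06447.
Step 5 — 3dB bandwidth: Δω = ω₀/Q = 1.089e+06 rad/s; BW = Δω/(2π) = 1.733e+05 Hz.

(a) f₀ = 1.117e+04 Hz  (b) Q = 0.06447  (c) BW = 1.733e+05 Hz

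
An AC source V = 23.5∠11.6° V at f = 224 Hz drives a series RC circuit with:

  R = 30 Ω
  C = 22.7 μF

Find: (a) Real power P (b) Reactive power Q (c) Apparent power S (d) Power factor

Step 1 — Angular frequency: ω = 2π·f = 2π·224 = 1407 rad/s.
Step 2 — Component impedances:
  R: Z = R = 30 Ω
  C: Z = 1/(jωC) = -j/(ω·C) = 0 - j31.3 Ω
Step 3 — Series combination: Z_total = R + C = 30 - j31.3 Ω = 43.36∠-46.2° Ω.
Step 4 — Source phasor: V = 23.5∠11.6° V = 23.02 + j4.725 V.
Step 5 — Current: I = V / Z = 0.2887 + j0.4587 A = 0.542∠57.8° A.
Step 6 — Complex power: S = V·I* = 8.814 - j9.196 VA.
Step 7 — Real power: P = Re(S) = 8.814 W.
Step 8 — Reactive power: Q = Im(S) = -9.196 VAR.
Step 9 — Apparent power: |S| = 12.74 VA.
Step 10 — Power factor: PF = P/|S| = 0.692 (leading).

(a) P = 8.814 W  (b) Q = -9.196 VAR  (c) S = 12.74 VA  (d) PF = 0.692 (leading)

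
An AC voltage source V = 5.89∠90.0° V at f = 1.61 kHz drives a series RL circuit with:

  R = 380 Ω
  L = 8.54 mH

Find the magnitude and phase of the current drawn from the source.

Step 1 — Angular frequency: ω = 2π·f = 2π·1610 = 1.012e+04 rad/s.
Step 2 — Component impedances:
  R: Z = R = 380 Ω
  L: Z = jωL = j·1.012e+04·0.00854 = 0 + j86.39 Ω
Step 3 — Series combination: Z_total = R + L = 380 + j86.39 Ω = 389.7∠12.8° Ω.
Step 4 — Source phasor: V = 5.89∠90.0° V = 0 + j5.89 V.
Step 5 — Ohm's law: I = V / Z_total = (0 + j5.89) / (380 + j86.39) = 0.003351 + j0.01474 A.
Step 6 — Convert to polar: |I| = 0.01511 A, ∠I = 77.2°.

I = 0.01511∠77.2° A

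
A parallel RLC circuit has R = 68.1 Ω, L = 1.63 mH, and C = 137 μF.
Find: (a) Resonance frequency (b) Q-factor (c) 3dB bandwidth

Step 1 — Resonance: ω₀ = 1/√(LC) = 1/√(0.00163·0.000137) = 2116 rad/s.
Step 2 — f₀ = ω₀/(2π) = 336.8 Hz.
Step 3 — Parallel Q: Q = R/(ω₀L) = 68.1/(2116·0.00163) = 19.74.
Step 4 — Bandwidth: Δω = ω₀/Q = 107.2 rad/s; BW = Δω/(2π) = 17.06 Hz.

(a) f₀ = 336.8 Hz  (b) Q = 19.74  (c) BW = 17.06 Hz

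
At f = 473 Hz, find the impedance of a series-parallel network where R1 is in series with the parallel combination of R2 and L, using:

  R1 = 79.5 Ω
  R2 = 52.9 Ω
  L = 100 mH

Step 1 — Angular frequency: ω = 2π·f = 2π·473 = 2972 rad/s.
Step 2 — Component impedances:
  R1: Z = R = 79.5 Ω
  R2: Z = R = 52.9 Ω
  L: Z = jωL = j·2972·0.1 = 0 + j297.2 Ω
Step 3 — Parallel branch: R2 || L = 1/(1/R2 + 1/L) = 51.28 + j9.127 Ω.
Step 4 — Series with R1: Z_total = R1 + (R2 || L) = 130.8 + j9.127 Ω = 131.1∠4.0° Ω.

Z = 130.8 + j9.127 Ω = 131.1∠4.0° Ω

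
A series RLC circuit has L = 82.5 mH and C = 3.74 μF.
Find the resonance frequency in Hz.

Step 1 — Resonance condition Im(Z)=0 gives ω₀ = 1/√(LC).
Step 2 — ω₀ = 1/√(0.0825·3.74e-06) = 1800 rad/s.
Step 3 — f₀ = ω₀/(2π) = 286.5 Hz.

f₀ = 286.5 Hz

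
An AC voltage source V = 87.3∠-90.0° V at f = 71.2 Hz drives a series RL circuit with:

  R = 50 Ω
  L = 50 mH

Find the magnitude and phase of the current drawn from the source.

Step 1 — Angular frequency: ω = 2π·f = 2π·71.2 = 447.4 rad/s.
Step 2 — Component impedances:
  R: Z = R = 50 Ω
  L: Z = jωL = j·447.4·0.05 = 0 + j22.37 Ω
Step 3 — Series combination: Z_total = R + L = 50 + j22.37 Ω = 54.78∠24.1° Ω.
Step 4 — Source phasor: V = 87.3∠-90.0° V = 0 - j87.3 V.
Step 5 — Ohm's law: I = V / Z_total = (0 - j87.3) / (50 + j22.37) = -0.6508 - j1.455 A.
Step 6 — Convert to polar: |I| = 1.594 A, ∠I = -114.1°.

I = 1.594∠-114.1° A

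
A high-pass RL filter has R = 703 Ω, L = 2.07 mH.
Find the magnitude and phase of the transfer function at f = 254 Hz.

Step 1 — Angular frequency: ω = 2π·254 = 1596 rad/s.
Step 2 — Transfer function: H(jω) = jωL/(R + jωL).
Step 3 — Numerator jωL = j·3.304; denominator R + jωL = 703 + j3.304.
Step 4 — H = 2.208e-05 + j0.004699.
Step 5 — Magnitude: |H| = 0.004699 (-46.6 dB); phase: φ = 89.7°.

|H| = 0.004699 (-46.6 dB), φ = 89.7°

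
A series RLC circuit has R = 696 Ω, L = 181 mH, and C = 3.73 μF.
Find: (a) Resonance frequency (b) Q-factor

Step 1 — Resonance condition Im(Z)=0 gives ω₀ = 1/√(LC).
Step 2 — ω₀ = 1/√(0.181·3.73e-06) = 1217 rad/s.
Step 3 — f₀ = ω₀/(2π) = 193.7 Hz.
Step 4 — Series Q: Q = ω₀L/R = 1217·0.181/696 = 0.3165.

(a) f₀ = 193.7 Hz  (b) Q = 0.3165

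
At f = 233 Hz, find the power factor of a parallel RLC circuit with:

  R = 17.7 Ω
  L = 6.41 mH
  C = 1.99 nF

Step 1 — Angular frequency: ω = 2π·f = 2π·233 = 1464 rad/s.
Step 2 — Component impedances:
  R: Z = R = 17.7 Ω
  L: Z = jωL = j·1464·0.00641 = 0 + j9.384 Ω
  C: Z = 1/(jωC) = -j/(ω·C) = 0 - j3.433e+05 Ω
Step 3 — Parallel combination: 1/Z_total = 1/R + 1/L + 1/C; Z_total = 3.884 + j7.325 Ω = 8.291∠62.1° Ω.
Step 4 — Power factor: PF = cos(φ) = Re(Z)/|Z| = 3.8838/8.2911 = 0.4684.
Step 5 — Type: Im(Z) = 7.325 ⇒ lagging (phase φ = 62.1°).

PF = 0.4684 (lagging, φ = 62.1°)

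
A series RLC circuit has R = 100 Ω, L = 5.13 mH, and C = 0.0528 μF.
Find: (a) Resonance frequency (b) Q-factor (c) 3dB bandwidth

Step 1 — Resonance condition Im(Z)=0 gives ω₀ = 1/√(LC).
Step 2 — ω₀ = 1/√(0.00513·5.28e-08) = 6.076e+04 rad/s.
Step 3 — f₀ = ω₀/(2π) = 9670 Hz.
Step 4 — Series Q: Q = ω₀L/R = 6.076e+04·0.00513/100 = 3.117.
Step 5 — 3dB bandwidth: Δω = ω₀/Q = 1.949e+04 rad/s; BW = Δω/(2π) = 3102 Hz.

(a) f₀ = 9670 Hz  (b) Q = 3.117  (c) BW = 3102 Hz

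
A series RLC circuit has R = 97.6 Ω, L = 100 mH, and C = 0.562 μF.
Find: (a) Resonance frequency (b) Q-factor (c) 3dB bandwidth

Step 1 — Resonance condition Im(Z)=0 gives ω₀ = 1/√(LC).
Step 2 — ω₀ = 1/√(0.1·5.62e-07) = 4218 rad/s.
Step 3 — f₀ = ω₀/(2π) = 671.4 Hz.
Step 4 — Series Q: Q = ω₀L/R = 4218·0.1/97.6 = 4.322.
Step 5 — 3dB bandwidth: Δω = ω₀/Q = 976 rad/s; BW = Δω/(2π) = 155.3 Hz.

(a) f₀ = 671.4 Hz  (b) Q = 4.322  (c) BW = 155.3 Hz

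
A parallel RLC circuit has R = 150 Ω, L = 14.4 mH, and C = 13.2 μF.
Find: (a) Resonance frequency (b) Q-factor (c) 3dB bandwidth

Step 1 — Resonance: ω₀ = 1/√(LC) = 1/√(0.0144·1.32e-05) = 2294 rad/s.
Step 2 — f₀ = ω₀/(2π) = 365 Hz.
Step 3 — Parallel Q: Q = R/(ω₀L) = 150/(2294·0.0144) = 4.541.
Step 4 — Bandwidth: Δω = ω₀/Q = 505.1 rad/s; BW = Δω/(2π) = 80.38 Hz.

(a) f₀ = 365 Hz  (b) Q = 4.541  (c) BW = 80.38 Hz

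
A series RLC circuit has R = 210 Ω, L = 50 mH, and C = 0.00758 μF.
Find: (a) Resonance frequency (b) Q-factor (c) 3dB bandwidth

Step 1 — Resonance: ω₀ = 1/√(LC) = 1/√(0.05·7.58e-09) = 5.137e+04 rad/s.
Step 2 — f₀ = ω₀/(2π) = 8175 Hz.
Step 3 — Series Q: Q = ω₀L/R = 5.137e+04·0.05/210 = 12.23.
Step 4 — Bandwidth: Δω = ω₀/Q = 4200 rad/s; BW = Δω/(2π) = 668.5 Hz.

(a) f₀ = 8175 Hz  (b) Q = 12.23  (c) BW = 668.5 Hz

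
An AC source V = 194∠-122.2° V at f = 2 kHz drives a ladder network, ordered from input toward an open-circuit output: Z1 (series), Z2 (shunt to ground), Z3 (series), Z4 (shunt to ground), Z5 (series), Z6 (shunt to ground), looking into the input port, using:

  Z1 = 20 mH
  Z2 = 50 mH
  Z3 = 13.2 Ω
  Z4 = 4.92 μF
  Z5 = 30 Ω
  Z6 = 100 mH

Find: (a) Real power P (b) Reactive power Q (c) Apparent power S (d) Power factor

Step 1 — Angular frequency: ω = 2π·f = 2π·2000 = 1.257e+04 rad/s.
Step 2 — Component impedances:
  Z1: Z = jωL = j·1.257e+04·0.02 = 0 + j251.3 Ω
  Z2: Z = jωL = j·1.257e+04·0.05 = 0 + j628.3 Ω
  Z3: Z = R = 13.2 Ω
  Z4: Z = 1/(jωC) = -j/(ω·C) = 0 - j16.17 Ω
  Z5: Z = R = 30 Ω
  Z6: Z = jωL = j·1.257e+04·0.1 = 0 + j1257 Ω
Step 3 — Ladder network (open output): work backward from the far end, alternating series and parallel combinations. Z_in = 13.92 + j234.8 Ω = 235.2∠86.6° Ω.
Step 4 — Source phasor: V = 194∠-122.2° V = -103.4 - j164.2 V.
Step 5 — Current: I = V / Z = -0.7227 + j0.3974 A = 0.8248∠151.2° A.
Step 6 — Complex power: S = V·I* = 9.466 + j159.7 VA.
Step 7 — Real power: P = Re(S) = 9.466 W.
Step 8 — Reactive power: Q = Im(S) = 159.7 VAR.
Step 9 — Apparent power: |S| = 160 VA.
Step 10 — Power factor: PF = P/|S| = 0.05916 (lagging).

(a) P = 9.466 W  (b) Q = 159.7 VAR  (c) S = 160 VA  (d) PF = 0.05916 (lagging)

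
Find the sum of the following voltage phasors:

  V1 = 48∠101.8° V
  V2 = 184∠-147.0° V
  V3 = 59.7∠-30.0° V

Step 1 — Convert each phasor to rectangular form:
  V1 = 48·(cos(101.8°) + j·sin(101.8°)) = -9.816 + j46.99 V
  V2 = 184·(cos(-147.0°) + j·sin(-147.0°)) = -154.3 - j100.2 V
  V3 = 59.7·(cos(-30.0°) + j·sin(-30.0°)) = 51.7 - j29.85 V
Step 2 — Sum components: V_total = -112.4 - j83.08 V.
Step 3 — Convert to polar: |V_total| = 139.8 V, ∠V_total = -143.5°.

V_total = 139.8∠-143.5° V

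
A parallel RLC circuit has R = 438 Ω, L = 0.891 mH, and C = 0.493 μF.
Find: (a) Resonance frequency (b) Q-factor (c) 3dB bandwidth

Step 1 — Resonance: ω₀ = 1/√(LC) = 1/√(0.000891·4.93e-07) = 4.771e+04 rad/s.
Step 2 — f₀ = ω₀/(2π) = 7594 Hz.
Step 3 — Parallel Q: Q = R/(ω₀L) = 438/(4.771e+04·0.000891) = 10.3.
Step 4 — Bandwidth: Δω = ω₀/Q = 4631 rad/s; BW = Δω/(2π) = 737.1 Hz.

(a) f₀ = 7594 Hz  (b) Q = 10.3  (c) BW = 737.1 Hz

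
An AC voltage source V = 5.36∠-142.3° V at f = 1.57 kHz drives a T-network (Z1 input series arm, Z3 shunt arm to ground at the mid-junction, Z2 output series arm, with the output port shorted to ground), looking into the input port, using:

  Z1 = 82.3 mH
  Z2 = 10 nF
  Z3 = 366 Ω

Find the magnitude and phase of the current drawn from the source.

Step 1 — Angular frequency: ω = 2π·f = 2π·1570 = 9865 rad/s.
Step 2 — Component impedances:
  Z1: Z = jωL = j·9865·0.0823 = 0 + j811.9 Ω
  Z2: Z = 1/(jωC) = -j/(ω·C) = 0 - j1.014e+04 Ω
  Z3: Z = R = 366 Ω
Step 3 — With the output port shorted to ground, the output series arm Z2 runs from the junction to ground; the shunt arm Z3 also runs from the junction to ground. They appear in parallel: Z3 || Z2 = 365.5 - j13.2 Ω.
Step 4 — Series with input arm Z1: Z_in = Z1 + (Z3 || Z2) = 365.5 + j798.7 Ω = 878.3∠65.4° Ω.
Step 5 — Source phasor: V = 5.36∠-142.3° V = -4.241 - j3.278 V.
Step 6 — Ohm's law: I = V / Z_total = (-4.241 - j3.278) / (365.5 + j798.7) = -0.005403 + j0.002837 A.
Step 7 — Convert to polar: |I| = 0.006102 A, ∠I = 152.3°.

I = 0.006102∠152.3° A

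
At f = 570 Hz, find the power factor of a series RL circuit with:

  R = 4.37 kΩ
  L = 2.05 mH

Step 1 — Angular frequency: ω = 2π·f = 2π·570 = 3581 rad/s.
Step 2 — Component impedances:
  R: Z = R = 4370 Ω
  L: Z = jωL = j·3581·0.00205 = 0 + j7.342 Ω
Step 3 — Series combination: Z_total = R + L = 4370 + j7.342 Ω = 4370∠0.1° Ω.
Step 4 — Power factor: PF = cos(φ) = Re(Z)/|Z| = 4370/4370 = 1.
Step 5 — Type: Im(Z) = 7.342 ⇒ lagging (phase φ = 0.1°).

PF = 1 (lagging, φ = 0.1°)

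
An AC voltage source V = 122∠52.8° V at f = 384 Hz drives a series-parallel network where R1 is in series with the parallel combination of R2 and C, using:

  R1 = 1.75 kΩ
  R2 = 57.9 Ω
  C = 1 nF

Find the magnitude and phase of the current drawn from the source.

Step 1 — Angular frequency: ω = 2π·f = 2π·384 = 2413 rad/s.
Step 2 — Component impedances:
  R1: Z = R = 1750 Ω
  R2: Z = R = 57.9 Ω
  C: Z = 1/(jωC) = -j/(ω·C) = 0 - j4.145e+05 Ω
Step 3 — Parallel branch: R2 || C = 1/(1/R2 + 1/C) = 57.9 - j0.008089 Ω.
Step 4 — Series with R1: Z_total = R1 + (R2 || C) = 1808 - j0.008089 Ω = 1808∠-0.0° Ω.
Step 5 — Source phasor: V = 122∠52.8° V = 73.76 + j97.18 V.
Step 6 — Ohm's law: I = V / Z_total = (73.76 + j97.18) / (1808 - j0.008089) = 0.0408 + j0.05375 A.
Step 7 — Convert to polar: |I| = 0.06748 A, ∠I = 52.8°.

I = 0.06748∠52.8° A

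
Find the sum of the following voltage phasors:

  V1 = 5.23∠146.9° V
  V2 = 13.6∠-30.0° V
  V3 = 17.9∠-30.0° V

Step 1 — Convert each phasor to rectangular form:
  V1 = 5.23·(cos(146.9°) + j·sin(146.9°)) = -4.381 + j2.856 V
  V2 = 13.6·(cos(-30.0°) + j·sin(-30.0°)) = 11.78 - j6.8 V
  V3 = 17.9·(cos(-30.0°) + j·sin(-30.0°)) = 15.5 - j8.95 V
Step 2 — Sum components: V_total = 22.9 - j12.89 V.
Step 3 — Convert to polar: |V_total| = 26.28 V, ∠V_total = -29.4°.

V_total = 26.28∠-29.4° V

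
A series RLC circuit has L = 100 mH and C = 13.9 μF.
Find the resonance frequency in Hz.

Step 1 — Resonance condition Im(Z)=0 gives ω₀ = 1/√(LC).
Step 2 — ω₀ = 1/√(0.1·1.39e-05) = 848.2 rad/s.
Step 3 — f₀ = ω₀/(2π) = 135 Hz.

f₀ = 135 Hz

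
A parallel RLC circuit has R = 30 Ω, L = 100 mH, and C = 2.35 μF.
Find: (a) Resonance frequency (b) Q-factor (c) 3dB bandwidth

Step 1 — Resonance: ω₀ = 1/√(LC) = 1/√(0.1·2.35e-06) = 2063 rad/s.
Step 2 — f₀ = ω₀/(2π) = 328.3 Hz.
Step 3 — Parallel Q: Q = R/(ω₀L) = 30/(2063·0.1) = 0.1454.
Step 4 — Bandwidth: Δω = ω₀/Q = 1.418e+04 rad/s; BW = Δω/(2π) = 2258 Hz.

(a) f₀ = 328.3 Hz  (b) Q = 0.1454  (c) BW = 2258 Hz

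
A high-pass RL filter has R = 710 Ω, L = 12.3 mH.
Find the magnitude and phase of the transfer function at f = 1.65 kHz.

Step 1 — Angular frequency: ω = 2π·1650 = 1.037e+04 rad/s.
Step 2 — Transfer function: H(jω) = jωL/(R + jωL).
Step 3 — Numerator jωL = j·127.5; denominator R + jωL = 710 + j127.5.
Step 4 — H = 0.03125 + j0.174.
Step 5 — Magnitude: |H| = 0.1768 (-15.1 dB); phase: φ = 79.8°.

|H| = 0.1768 (-15.1 dB), φ = 79.8°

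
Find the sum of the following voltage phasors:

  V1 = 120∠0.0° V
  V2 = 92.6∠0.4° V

Step 1 — Convert each phasor to rectangular form:
  V1 = 120·(cos(0.0°) + j·sin(0.0°)) = 120 V
  V2 = 92.6·(cos(0.4°) + j·sin(0.4°)) = 92.6 + j0.6465 V
Step 2 — Sum components: V_total = 212.6 + j0.6465 V.
Step 3 — Convert to polar: |V_total| = 212.6 V, ∠V_total = 0.2°.

V_total = 212.6∠0.2° V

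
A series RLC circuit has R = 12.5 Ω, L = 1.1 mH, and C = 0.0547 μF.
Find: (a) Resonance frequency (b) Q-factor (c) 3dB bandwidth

Step 1 — Resonance condition Im(Z)=0 gives ω₀ = 1/√(LC).
Step 2 — ω₀ = 1/√(0.0011·5.47e-08) = 1.289e+05 rad/s.
Step 3 — f₀ = ω₀/(2π) = 2.052e+04 Hz.
Step 4 — Series Q: Q = ω₀L/R = 1.289e+05·0.0011/12.5 = 11.34.
Step 5 — 3dB bandwidth: Δω = ω₀/Q = 1.136e+04 rad/s; BW = Δω/(2π) = 1809 Hz.

(a) f₀ = 2.052e+04 Hz  (b) Q = 11.34  (c) BW = 1809 Hz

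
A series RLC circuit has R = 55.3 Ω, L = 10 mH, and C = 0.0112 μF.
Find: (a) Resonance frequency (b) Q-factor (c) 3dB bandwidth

Step 1 — Resonance: ω₀ = 1/√(LC) = 1/√(0.01·1.12e-08) = 9.449e+04 rad/s.
Step 2 — f₀ = ω₀/(2π) = 1.504e+04 Hz.
Step 3 — Series Q: Q = ω₀L/R = 9.449e+04·0.01/55.3 = 17.09.
Step 4 — Bandwidth: Δω = ω₀/Q = 5530 rad/s; BW = Δω/(2π) = 880.1 Hz.

(a) f₀ = 1.504e+04 Hz  (b) Q = 17.09  (c) BW = 880.1 Hz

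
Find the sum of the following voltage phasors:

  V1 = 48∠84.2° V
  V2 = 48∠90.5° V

Step 1 — Convert each phasor to rectangular form:
  V1 = 48·(cos(84.2°) + j·sin(84.2°)) = 4.851 + j47.75 V
  V2 = 48·(cos(90.5°) + j·sin(90.5°)) = -0.4189 + j48 V
Step 2 — Sum components: V_total = 4.432 + j95.75 V.
Step 3 — Convert to polar: |V_total| = 95.85 V, ∠V_total = 87.3°.

V_total = 95.85∠87.3° V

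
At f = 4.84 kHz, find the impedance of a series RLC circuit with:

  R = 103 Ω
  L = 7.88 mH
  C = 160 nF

Step 1 — Angular frequency: ω = 2π·f = 2π·4840 = 3.041e+04 rad/s.
Step 2 — Component impedances:
  R: Z = R = 103 Ω
  L: Z = jωL = j·3.041e+04·0.00788 = 0 + j239.6 Ω
  C: Z = 1/(jωC) = -j/(ω·C) = 0 - j205.5 Ω
Step 3 — Series combination: Z_total = R + L + C = 103 + j34.12 Ω = 108.5∠18.3° Ω.

Z = 103 + j34.12 Ω = 108.5∠18.3° Ω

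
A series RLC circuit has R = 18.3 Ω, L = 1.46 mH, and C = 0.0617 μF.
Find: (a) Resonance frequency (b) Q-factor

Step 1 — Resonance condition Im(Z)=0 gives ω₀ = 1/√(LC).
Step 2 — ω₀ = 1/√(0.00146·6.17e-08) = 1.054e+05 rad/s.
Step 3 — f₀ = ω₀/(2π) = 1.677e+04 Hz.
Step 4 — Series Q: Q = ω₀L/R = 1.054e+05·0.00146/18.3 = 8.406.

(a) f₀ = 1.677e+04 Hz  (b) Q = 8.406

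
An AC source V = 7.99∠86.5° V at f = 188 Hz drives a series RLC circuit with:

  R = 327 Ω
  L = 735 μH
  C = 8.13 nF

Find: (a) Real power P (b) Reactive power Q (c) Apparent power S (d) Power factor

Step 1 — Angular frequency: ω = 2π·f = 2π·188 = 1181 rad/s.
Step 2 — Component impedances:
  R: Z = R = 327 Ω
  L: Z = jωL = j·1181·0.000735 = 0 + j0.8682 Ω
  C: Z = 1/(jωC) = -j/(ω·C) = 0 - j1.041e+05 Ω
Step 3 — Series combination: Z_total = R + L + C = 327 - j1.041e+05 Ω = 1.041e+05∠-89.8° Ω.
Step 4 — Source phasor: V = 7.99∠86.5° V = 0.4878 + j7.975 V.
Step 5 — Current: I = V / Z = -7.657e-05 + j4.925e-06 A = 7.673e-05∠176.3° A.
Step 6 — Complex power: S = V·I* = 1.925e-06 - j0.0006131 VA.
Step 7 — Real power: P = Re(S) = 1.925e-06 W.
Step 8 — Reactive power: Q = Im(S) = -0.0006131 VAR.
Step 9 — Apparent power: |S| = 0.0006131 VA.
Step 10 — Power factor: PF = P/|S| = 0.00314 (leading).

(a) P = 1.925e-06 W  (b) Q = -0.0006131 VAR  (c) S = 0.0006131 VA  (d) PF = 0.00314 (leading)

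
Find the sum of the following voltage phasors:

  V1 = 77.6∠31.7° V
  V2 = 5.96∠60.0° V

Step 1 — Convert each phasor to rectangular form:
  V1 = 77.6·(cos(31.7°) + j·sin(31.7°)) = 66.02 + j40.78 V
  V2 = 5.96·(cos(60.0°) + j·sin(60.0°)) = 2.98 + j5.162 V
Step 2 — Sum components: V_total = 69 + j45.94 V.
Step 3 — Convert to polar: |V_total| = 82.9 V, ∠V_total = 33.7°.

V_total = 82.9∠33.7° V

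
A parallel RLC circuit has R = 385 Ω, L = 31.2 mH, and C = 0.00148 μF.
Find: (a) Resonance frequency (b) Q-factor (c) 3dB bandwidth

Step 1 — Resonance: ω₀ = 1/√(LC) = 1/√(0.0312·1.48e-09) = 1.472e+05 rad/s.
Step 2 — f₀ = ω₀/(2π) = 2.342e+04 Hz.
Step 3 — Parallel Q: Q = R/(ω₀L) = 385/(1.472e+05·0.0312) = 0.08385.
Step 4 — Bandwidth: Δω = ω₀/Q = 1.755e+06 rad/s; BW = Δω/(2π) = 2.793e+05 Hz.

(a) f₀ = 2.342e+04 Hz  (b) Q = 0.08385  (c) BW = 2.793e+05 Hz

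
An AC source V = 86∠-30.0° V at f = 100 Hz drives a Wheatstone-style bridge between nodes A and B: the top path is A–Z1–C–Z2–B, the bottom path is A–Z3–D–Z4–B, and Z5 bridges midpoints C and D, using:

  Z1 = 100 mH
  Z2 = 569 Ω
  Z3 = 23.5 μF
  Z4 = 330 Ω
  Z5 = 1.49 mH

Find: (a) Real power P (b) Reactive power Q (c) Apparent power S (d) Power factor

Step 1 — Angular frequency: ω = 2π·f = 2π·100 = 628.3 rad/s.
Step 2 — Component impedances:
  Z1: Z = jωL = j·628.3·0.1 = 0 + j62.83 Ω
  Z2: Z = R = 569 Ω
  Z3: Z = 1/(jωC) = -j/(ω·C) = 0 - j67.73 Ω
  Z4: Z = R = 330 Ω
  Z5: Z = jωL = j·628.3·0.00149 = 0 + j0.9362 Ω
Step 3 — Bridge requires nodal analysis (the Z5 bridge couples midpoints C and D, so the two paths cannot be reduced to a simple series/parallel combination). Setting node B to ground and injecting 1 A at node A, the 3-node admittance system at A, C, D solves to V_A = Z_AB = 209.1 + j1080 Ω = 1100∠79.0° Ω.
Step 4 — Source phasor: V = 86∠-30.0° V = 74.48 - j43 V.
Step 5 — Current: I = V / Z = -0.02551 - j0.07392 A = 0.0782∠-109.0° A.
Step 6 — Complex power: S = V·I* = 1.279 + j6.602 VA.
Step 7 — Real power: P = Re(S) = 1.279 W.
Step 8 — Reactive power: Q = Im(S) = 6.602 VAR.
Step 9 — Apparent power: |S| = 6.725 VA.
Step 10 — Power factor: PF = P/|S| = 0.1902 (lagging).

(a) P = 1.279 W  (b) Q = 6.602 VAR  (c) S = 6.725 VA  (d) PF = 0.1902 (lagging)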